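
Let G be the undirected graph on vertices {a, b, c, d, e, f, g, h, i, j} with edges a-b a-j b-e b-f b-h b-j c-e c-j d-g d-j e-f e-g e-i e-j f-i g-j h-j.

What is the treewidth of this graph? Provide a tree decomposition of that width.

Treewidth 2.
One such decomposition:
Bags: B1 = {b, e, j}  B2 = {a, b, j}  B3 = {c, e, j}  B4 = {b, h, j}  B5 = {e, g, j}  B6 = {b, e, f}  B7 = {d, g, j}  B8 = {e, f, i}
Tree: B1–B2, B1–B3, B1–B4, B1–B5, B1–B6, B5–B7, B6–B8

The largest bag has 3 vertices, giving width 2; this decomposition certifies tw(G) ≤ 2. Conversely, {d, g, j} is a clique of size 3, and the vertices of any clique must share a bag in every tree decomposition; so some bag has ≥ 3 vertices and tw(G) ≥ 2. Combining the bounds, tw(G) = 2.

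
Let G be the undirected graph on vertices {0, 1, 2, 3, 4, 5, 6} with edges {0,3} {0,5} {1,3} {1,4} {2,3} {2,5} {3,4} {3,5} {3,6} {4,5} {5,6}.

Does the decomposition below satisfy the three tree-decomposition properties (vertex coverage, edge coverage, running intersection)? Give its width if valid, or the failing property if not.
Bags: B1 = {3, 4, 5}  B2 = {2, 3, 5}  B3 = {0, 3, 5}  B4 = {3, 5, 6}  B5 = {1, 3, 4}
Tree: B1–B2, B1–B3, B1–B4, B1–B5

Checking the three conditions: (i) the bags cover all of {0, 1, 2, 3, 4, 5, 6}; (ii) for each edge, some bag contains both endpoints; (iii) the bags containing any fixed vertex form a subtree. All hold, so the decomposition is valid with width 3 − 1 = 2.

Yes; width 2.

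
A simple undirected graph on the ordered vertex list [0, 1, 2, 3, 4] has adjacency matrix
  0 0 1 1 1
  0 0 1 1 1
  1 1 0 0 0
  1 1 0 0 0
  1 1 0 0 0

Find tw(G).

2

A width-2 tree decomposition is:
Bags: B1 = {0, 1, 3}  B2 = {0, 1, 2}  B3 = {0, 1, 4}
Tree: B1–B2, B2–B3
Each bag holds 3 vertices, so the decomposition has width 2, which upper-bounds the treewidth. Since 3–0–2–1–3 is a cycle in G, G is not acyclic. Forests are exactly the graphs of treewidth ≤ 1, so tw(G) ≥ 2. The upper and lower bounds meet at 2, so that is the treewidth.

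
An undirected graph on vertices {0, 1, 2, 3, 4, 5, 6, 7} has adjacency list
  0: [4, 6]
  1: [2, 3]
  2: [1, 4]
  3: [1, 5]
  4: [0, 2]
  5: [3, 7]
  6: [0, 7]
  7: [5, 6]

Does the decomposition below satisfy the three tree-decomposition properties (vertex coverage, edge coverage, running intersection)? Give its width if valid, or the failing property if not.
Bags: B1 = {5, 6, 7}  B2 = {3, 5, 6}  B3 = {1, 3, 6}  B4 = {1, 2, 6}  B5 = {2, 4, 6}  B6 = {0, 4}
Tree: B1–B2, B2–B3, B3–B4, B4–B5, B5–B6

No — edge (6,0) lies in no bag.

A tree decomposition must satisfy three properties: every vertex lies in some bag; for every edge, both endpoints lie together in some bag; and for every vertex, the bags containing it form a connected subtree. Here edge (6,0) lies in no bag, so the decomposition is invalid.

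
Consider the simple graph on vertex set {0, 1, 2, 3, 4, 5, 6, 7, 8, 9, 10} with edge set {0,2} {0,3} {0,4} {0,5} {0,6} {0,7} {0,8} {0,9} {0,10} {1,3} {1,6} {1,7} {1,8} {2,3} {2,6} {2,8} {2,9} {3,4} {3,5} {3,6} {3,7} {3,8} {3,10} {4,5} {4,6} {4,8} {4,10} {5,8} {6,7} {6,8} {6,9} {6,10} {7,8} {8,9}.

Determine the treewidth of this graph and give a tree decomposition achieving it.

Treewidth 4.
One such decomposition:
Bags: B1 = {0, 2, 3, 6, 8}  B2 = {0, 3, 4, 6, 8}  B3 = {0, 3, 6, 7, 8}  B4 = {1, 3, 6, 7, 8}  B5 = {0, 2, 6, 8, 9}  B6 = {0, 3, 4, 5, 8}  B7 = {0, 3, 4, 6, 10}
Tree: B1–B2, B1–B3, B3–B4, B1–B5, B2–B6, B2–B7

Each bag holds 5 vertices, so the decomposition has width 4, which upper-bounds the treewidth. For the lower bound, the 5 vertices {0, 2, 6, 8, 9} are pairwise adjacent, and any tree decomposition puts a clique entirely inside one bag — forcing width ≥ 4. Hence tw(G) = 4 exactly.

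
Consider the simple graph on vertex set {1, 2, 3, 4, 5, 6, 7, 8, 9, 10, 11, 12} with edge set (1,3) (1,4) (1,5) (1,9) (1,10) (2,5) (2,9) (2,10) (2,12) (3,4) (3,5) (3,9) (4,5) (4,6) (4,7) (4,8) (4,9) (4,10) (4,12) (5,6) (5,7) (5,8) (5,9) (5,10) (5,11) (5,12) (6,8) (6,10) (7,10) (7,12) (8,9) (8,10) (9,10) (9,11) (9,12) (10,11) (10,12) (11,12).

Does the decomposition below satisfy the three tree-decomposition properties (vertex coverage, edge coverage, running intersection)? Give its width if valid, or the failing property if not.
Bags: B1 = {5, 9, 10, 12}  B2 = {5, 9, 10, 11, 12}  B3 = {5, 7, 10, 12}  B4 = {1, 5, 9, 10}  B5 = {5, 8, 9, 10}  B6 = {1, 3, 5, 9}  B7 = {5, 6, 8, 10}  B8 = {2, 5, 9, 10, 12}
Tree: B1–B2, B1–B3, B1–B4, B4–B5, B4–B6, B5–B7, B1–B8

A tree decomposition must satisfy three properties: every vertex lies in some bag; for every edge, both endpoints lie together in some bag; and for every vertex, the bags containing it form a connected subtree. Here vertex 4 appears in no bag, so the decomposition is invalid.

No — vertex 4 appears in no bag.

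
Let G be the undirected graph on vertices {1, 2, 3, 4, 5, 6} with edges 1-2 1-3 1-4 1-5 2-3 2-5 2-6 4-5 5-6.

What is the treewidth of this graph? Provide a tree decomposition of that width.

Every bag has size at most 3, so the width is 3 − 1 = 2 and tw(G) ≤ 2. Conversely, {1, 2, 3} is a clique of size 3, and the vertices of any clique must share a bag in every tree decomposition; so some bag has ≥ 3 vertices and tw(G) ≥ 2. Hence tw(G) = 2 exactly.

Treewidth 2.
Bags: B1 = {2, 5, 6}  B2 = {1, 2, 5}  B3 = {1, 4, 5}  B4 = {1, 2, 3}
Tree: B1–B2, B2–B3, B2–B4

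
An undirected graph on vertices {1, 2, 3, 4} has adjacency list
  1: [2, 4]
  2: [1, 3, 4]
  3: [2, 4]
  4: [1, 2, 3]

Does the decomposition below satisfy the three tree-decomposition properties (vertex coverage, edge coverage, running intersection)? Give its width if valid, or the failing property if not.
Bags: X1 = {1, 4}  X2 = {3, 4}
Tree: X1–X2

A tree decomposition must satisfy three properties: every vertex lies in some bag; for every edge, both endpoints lie together in some bag; and for every vertex, the bags containing it form a connected subtree. Here vertex 2 appears in no bag, so the decomposition is invalid.

No — vertex 2 appears in no bag.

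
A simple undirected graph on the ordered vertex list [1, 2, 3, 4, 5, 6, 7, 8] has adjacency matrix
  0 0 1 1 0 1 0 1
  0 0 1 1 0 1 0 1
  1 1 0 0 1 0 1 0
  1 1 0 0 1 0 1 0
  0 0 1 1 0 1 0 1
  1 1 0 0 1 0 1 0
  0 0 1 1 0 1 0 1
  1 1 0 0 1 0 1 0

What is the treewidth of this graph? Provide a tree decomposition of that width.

The largest bag has 5 vertices, giving width 4; this decomposition certifies tw(G) ≤ 4. For the lower bound: the 5 vertex sets {3,7}, {1,4}, {2,6}, {5}, {8} are disjoint, each induces a connected subgraph, and every pair is joined by at least one edge of G. Contracting each set to a single vertex therefore yields K_{5} as a minor, and since treewidth is minor-monotone, tw(G) ≥ tw(K_{5}) = 4. Hence tw(G) = 4 exactly.

Treewidth 4.
One optimal decomposition is:
Bags: B1 = {1, 2, 3, 5, 7}  B2 = {1, 2, 4, 5, 7}  B3 = {1, 2, 5, 6, 7}  B4 = {1, 2, 5, 7, 8}
Tree: B1–B2, B2–B3, B3–B4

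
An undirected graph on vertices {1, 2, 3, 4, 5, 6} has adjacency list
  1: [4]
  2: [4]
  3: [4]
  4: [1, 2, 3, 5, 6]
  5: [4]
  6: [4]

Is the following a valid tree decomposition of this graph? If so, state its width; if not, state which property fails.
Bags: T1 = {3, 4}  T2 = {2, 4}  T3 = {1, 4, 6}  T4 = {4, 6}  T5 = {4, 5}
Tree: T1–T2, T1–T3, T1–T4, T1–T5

A tree decomposition must satisfy three properties: every vertex lies in some bag; for every edge, both endpoints lie together in some bag; and for every vertex, the bags containing it form a connected subtree. Here bags containing vertex 6 are not connected in the tree, so the decomposition is invalid.

No — bags containing vertex 6 are not connected in the tree.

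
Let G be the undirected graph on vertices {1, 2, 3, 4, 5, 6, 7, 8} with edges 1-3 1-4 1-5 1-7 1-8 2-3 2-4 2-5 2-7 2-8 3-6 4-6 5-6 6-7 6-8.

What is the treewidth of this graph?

A width-3 tree decomposition is:
Bags: B1 = {1, 2, 3, 6}  B2 = {1, 2, 6, 7}  B3 = {1, 2, 5, 6}  B4 = {1, 2, 4, 6}  B5 = {1, 2, 6, 8}
Tree: B1–B2, B2–B3, B3–B4, B4–B5
Each bag holds 4 vertices, so the decomposition has width 3, which upper-bounds the treewidth. For the lower bound: the 4 vertex sets {2,3}, {1,7}, {6}, {5} are disjoint, each induces a connected subgraph, and every pair is joined by at least one edge of G. Contracting each set to a single vertex therefore yields K_{4} as a minor, and since treewidth is minor-monotone, tw(G) ≥ tw(K_{4}) = 3. Combining the bounds, tw(G) = 3.

3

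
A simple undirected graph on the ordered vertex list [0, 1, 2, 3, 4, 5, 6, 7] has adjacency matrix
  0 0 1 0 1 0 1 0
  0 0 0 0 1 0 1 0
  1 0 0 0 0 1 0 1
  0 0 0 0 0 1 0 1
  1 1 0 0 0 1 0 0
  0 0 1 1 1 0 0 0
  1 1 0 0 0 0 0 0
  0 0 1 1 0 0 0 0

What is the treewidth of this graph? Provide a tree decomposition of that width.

Every bag has size at most 3, so the width is 3 − 1 = 2 and tw(G) ≤ 2. The edges 3–7–2–5–3 form a cycle, so G is not a tree and its treewidth is at least 2. Hence tw(G) = 2 exactly.

Treewidth 2.
Bags: B1 = {3, 5, 7}  B2 = {2, 5, 7}  B3 = {2, 4, 5}  B4 = {0, 2, 4}  B5 = {0, 1, 4}  B6 = {0, 1, 6}
Tree: B1–B2, B2–B3, B3–B4, B4–B5, B5–B6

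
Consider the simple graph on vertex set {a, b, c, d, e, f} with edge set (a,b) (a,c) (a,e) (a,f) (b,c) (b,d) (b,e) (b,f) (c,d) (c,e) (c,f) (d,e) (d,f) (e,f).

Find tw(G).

A width-4 tree decomposition is:
Bags: B1 = {b, c, d, e, f}  B2 = {a, b, c, e, f}
Tree: B1–B2
Each bag holds 5 vertices, so the decomposition has width 4, which upper-bounds the treewidth. Conversely, {b, c, d, e, f} is a clique of size 5, and the vertices of any clique must share a bag in every tree decomposition; so some bag has ≥ 5 vertices and tw(G) ≥ 4. Therefore the treewidth is 4.

4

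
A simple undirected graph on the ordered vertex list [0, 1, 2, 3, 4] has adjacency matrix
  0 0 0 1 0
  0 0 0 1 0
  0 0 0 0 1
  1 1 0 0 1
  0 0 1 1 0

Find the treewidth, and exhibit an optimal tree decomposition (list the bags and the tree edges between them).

Treewidth 1.
One such decomposition:
Bags: B1 = {1, 3}  B2 = {3, 4}  B3 = {0, 3}  B4 = {2, 4}
Tree: B1–B2, B2–B3, B2–B4

Each bag holds 2 vertices, so the decomposition has width 1, which upper-bounds the treewidth. G has an edge, so its treewidth is at least 1. The upper and lower bounds meet at 1, so that is the treewidth.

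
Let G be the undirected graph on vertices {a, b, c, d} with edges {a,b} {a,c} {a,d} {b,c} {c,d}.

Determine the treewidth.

A width-2 tree decomposition is:
Bags: B1 = {a, c, d}  B2 = {a, b, c}
Tree: B1–B2
Each bag holds 3 vertices, so the decomposition has width 2, which upper-bounds the treewidth. For the lower bound, the 3 vertices {a, c, d} are pairwise adjacent, and any tree decomposition puts a clique entirely inside one bag — forcing width ≥ 2. Combining the bounds, tw(G) = 2.

2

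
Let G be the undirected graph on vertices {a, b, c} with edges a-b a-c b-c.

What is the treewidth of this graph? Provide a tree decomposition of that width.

A single bag containing all 3 vertices is trivially a valid decomposition of width 2. On the other hand G contains the 3-clique {a, b, c}. A clique must lie in a single bag of any decomposition, so no decomposition can have width below 2. Therefore the treewidth is 2.

Treewidth 2.
One such decomposition:
Bags: B1 = {a, b, c}
Tree: (single bag)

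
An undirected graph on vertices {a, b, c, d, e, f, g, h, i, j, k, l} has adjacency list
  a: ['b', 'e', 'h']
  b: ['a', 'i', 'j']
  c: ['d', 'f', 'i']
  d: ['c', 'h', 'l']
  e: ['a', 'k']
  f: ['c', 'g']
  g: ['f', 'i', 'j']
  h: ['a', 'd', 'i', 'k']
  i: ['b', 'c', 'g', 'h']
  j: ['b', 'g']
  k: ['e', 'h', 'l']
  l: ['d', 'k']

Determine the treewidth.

A width-3 tree decomposition is:
Bags: B1 = {b, f, g, j}  B2 = {b, f, g, i}  B3 = {b, c, f, i}  B4 = {a, b, c, i}  B5 = {a, c, h, i}  B6 = {a, c, d, h}  B7 = {a, d, e, h}  B8 = {d, e, h, k}  B9 = {d, e, k, l}
Tree: B1–B2, B2–B3, B3–B4, B4–B5, B5–B6, B6–B7, B7–B8, B8–B9
The largest bag has 4 vertices, giving width 3; this decomposition certifies tw(G) ≤ 3. For the lower bound: the 4 vertex sets {f,g,j}, {b}, {i}, {a,c,d,h} are disjoint, each induces a connected subgraph, and every pair is joined by at least one edge of G. Contracting each set to a single vertex therefore yields K_{4} as a minor, and since treewidth is minor-monotone, tw(G) ≥ tw(K_{4}) = 3. Hence tw(G) = 3 exactly.

3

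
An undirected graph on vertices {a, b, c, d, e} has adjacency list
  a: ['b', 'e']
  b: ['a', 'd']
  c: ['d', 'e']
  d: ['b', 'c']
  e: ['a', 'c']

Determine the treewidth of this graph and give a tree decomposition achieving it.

Treewidth 2.
Bags: B1 = {a, b, d}  B2 = {a, c, d}  B3 = {a, c, e}
Tree: B1–B2, B2–B3

The largest bag has 3 vertices, giving width 2; this decomposition certifies tw(G) ≤ 2. For the lower bound, G contains the cycle a–b–d–c–e–a, so G is not a forest; only forests have treewidth ≤ 1, hence tw(G) ≥ 2. Hence tw(G) = 2 exactly.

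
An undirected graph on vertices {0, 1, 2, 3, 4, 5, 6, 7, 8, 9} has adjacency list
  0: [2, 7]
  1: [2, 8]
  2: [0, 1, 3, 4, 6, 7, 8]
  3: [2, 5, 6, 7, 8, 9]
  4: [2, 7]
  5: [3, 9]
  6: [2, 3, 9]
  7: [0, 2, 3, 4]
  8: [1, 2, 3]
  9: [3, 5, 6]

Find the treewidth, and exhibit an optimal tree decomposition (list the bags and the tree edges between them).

The largest bag has 3 vertices, giving width 2; this decomposition certifies tw(G) ≤ 2. For the lower bound, the 3 vertices {3, 5, 9} are pairwise adjacent, and any tree decomposition puts a clique entirely inside one bag — forcing width ≥ 2. Therefore the treewidth is 2.

Treewidth 2.
One optimal decomposition is:
Bags: B1 = {2, 4, 7}  B2 = {2, 3, 7}  B3 = {2, 3, 6}  B4 = {2, 3, 8}  B5 = {0, 2, 7}  B6 = {3, 6, 9}  B7 = {3, 5, 9}  B8 = {1, 2, 8}
Tree: B1–B2, B2–B3, B2–B4, B1–B5, B3–B6, B6–B7, B4–B8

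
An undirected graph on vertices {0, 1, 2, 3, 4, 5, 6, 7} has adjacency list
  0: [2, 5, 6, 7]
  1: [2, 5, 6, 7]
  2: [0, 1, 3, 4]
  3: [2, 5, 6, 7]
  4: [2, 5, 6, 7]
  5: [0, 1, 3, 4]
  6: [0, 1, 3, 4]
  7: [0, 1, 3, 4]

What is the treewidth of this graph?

A width-4 tree decomposition is:
Bags: B1 = {0, 2, 5, 6, 7}  B2 = {2, 4, 5, 6, 7}  B3 = {1, 2, 5, 6, 7}  B4 = {2, 3, 5, 6, 7}
Tree: B1–B2, B2–B3, B3–B4
Every bag has size at most 5, so the width is 5 − 1 = 4 and tw(G) ≤ 4. For the lower bound: the 5 vertex sets {0,7}, {4,6}, {1,5}, {2}, {3} are disjoint, each induces a connected subgraph, and every pair is joined by at least one edge of G. Contracting each set to a single vertex therefore yields K_{5} as a minor, and since treewidth is minor-monotone, tw(G) ≥ tw(K_{5}) = 4. The upper and lower bounds meet at 4, so that is the treewidth.

4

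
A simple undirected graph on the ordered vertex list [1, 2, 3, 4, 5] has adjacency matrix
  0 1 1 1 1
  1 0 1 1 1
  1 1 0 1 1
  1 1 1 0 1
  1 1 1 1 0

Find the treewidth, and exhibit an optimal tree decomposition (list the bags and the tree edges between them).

Treewidth 4.
One such decomposition:
Bags: B1 = {1, 2, 3, 4, 5}
Tree: (single bag)

With just one bag of size 5, the width is 5 − 1 = 4, so tw(G) ≤ 4. For the lower bound, the 5 vertices {1, 2, 3, 4, 5} are pairwise adjacent, and any tree decomposition puts a clique entirely inside one bag — forcing width ≥ 4. Hence tw(G) = 4 exactly.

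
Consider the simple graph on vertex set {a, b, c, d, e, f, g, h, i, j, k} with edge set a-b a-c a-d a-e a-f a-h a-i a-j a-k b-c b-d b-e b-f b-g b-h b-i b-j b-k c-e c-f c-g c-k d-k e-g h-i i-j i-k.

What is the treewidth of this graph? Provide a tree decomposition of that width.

Treewidth 3.
One optimal decomposition is:
Bags: B1 = {a, b, i, k}  B2 = {a, b, h, i}  B3 = {a, b, c, k}  B4 = {a, b, i, j}  B5 = {a, b, d, k}  B6 = {a, b, c, e}  B7 = {b, c, e, g}  B8 = {a, b, c, f}
Tree: B1–B2, B1–B3, B2–B4, B1–B5, B3–B6, B6–B7, B3–B8

Every bag has size at most 4, so the width is 4 − 1 = 3 and tw(G) ≤ 3. For the lower bound, the 4 vertices {b, c, e, g} are pairwise adjacent, and any tree decomposition puts a clique entirely inside one bag — forcing width ≥ 3. Therefore the treewidth is 3.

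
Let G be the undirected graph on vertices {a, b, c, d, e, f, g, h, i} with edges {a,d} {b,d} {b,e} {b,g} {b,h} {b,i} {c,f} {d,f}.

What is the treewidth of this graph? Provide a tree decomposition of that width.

Treewidth 1.
One such decomposition:
Bags: B1 = {b, d}  B2 = {d, f}  B3 = {a, d}  B4 = {b, e}  B5 = {b, h}  B6 = {b, i}  B7 = {c, f}  B8 = {b, g}
Tree: B1–B2, B1–B3, B1–B4, B1–B5, B1–B6, B2–B7, B6–B8

The largest bag has 2 vertices, giving width 1; this decomposition certifies tw(G) ≤ 1. G has an edge, so its treewidth is at least 1. Therefore the treewidth is 1.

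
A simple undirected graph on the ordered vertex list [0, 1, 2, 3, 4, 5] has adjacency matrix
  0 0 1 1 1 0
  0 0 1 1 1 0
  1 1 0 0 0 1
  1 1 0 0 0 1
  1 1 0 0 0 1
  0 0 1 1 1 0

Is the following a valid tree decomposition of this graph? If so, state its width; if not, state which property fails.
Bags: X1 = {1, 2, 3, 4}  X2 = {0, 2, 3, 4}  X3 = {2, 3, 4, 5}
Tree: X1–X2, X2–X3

Vertex coverage: the bags together contain {0, 1, 2, 3, 4, 5}, the full vertex set. Edge coverage: each edge of G has both endpoints in at least one bag. Running intersection: for every vertex, the bags containing it form a connected subtree. All three properties hold, so this is a valid tree decomposition of width max|bag| − 1 = 3, and hence tw(G) ≤ 3.

Yes; width 3.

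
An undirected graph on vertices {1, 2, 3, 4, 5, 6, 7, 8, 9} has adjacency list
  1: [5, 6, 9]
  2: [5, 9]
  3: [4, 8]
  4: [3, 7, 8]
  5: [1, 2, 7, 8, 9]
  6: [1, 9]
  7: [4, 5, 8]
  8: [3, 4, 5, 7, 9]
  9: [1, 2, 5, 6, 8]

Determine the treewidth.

2

A width-2 tree decomposition is:
Bags: B1 = {1, 5, 9}  B2 = {5, 8, 9}  B3 = {5, 7, 8}  B4 = {2, 5, 9}  B5 = {4, 7, 8}  B6 = {1, 6, 9}  B7 = {3, 4, 8}
Tree: B1–B2, B2–B3, B1–B4, B3–B5, B1–B6, B5–B7
Every bag has size at most 3, so the width is 3 − 1 = 2 and tw(G) ≤ 2. On the other hand G contains the 3-clique {3, 4, 8}. A clique must lie in a single bag of any decomposition, so no decomposition can have width below 2. Combining the bounds, tw(G) = 2.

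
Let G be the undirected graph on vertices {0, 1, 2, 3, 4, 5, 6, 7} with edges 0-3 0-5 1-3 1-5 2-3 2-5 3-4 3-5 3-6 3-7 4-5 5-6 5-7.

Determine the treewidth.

A width-2 tree decomposition is:
Bags: B1 = {2, 3, 5}  B2 = {1, 3, 5}  B3 = {3, 4, 5}  B4 = {3, 5, 7}  B5 = {0, 3, 5}  B6 = {3, 5, 6}
Tree: B1–B2, B2–B3, B2–B4, B2–B5, B5–B6
Each bag holds 3 vertices, so the decomposition has width 2, which upper-bounds the treewidth. Conversely, {0, 3, 5} is a clique of size 3, and the vertices of any clique must share a bag in every tree decomposition; so some bag has ≥ 3 vertices and tw(G) ≥ 2. Combining the bounds, tw(G) = 2.

2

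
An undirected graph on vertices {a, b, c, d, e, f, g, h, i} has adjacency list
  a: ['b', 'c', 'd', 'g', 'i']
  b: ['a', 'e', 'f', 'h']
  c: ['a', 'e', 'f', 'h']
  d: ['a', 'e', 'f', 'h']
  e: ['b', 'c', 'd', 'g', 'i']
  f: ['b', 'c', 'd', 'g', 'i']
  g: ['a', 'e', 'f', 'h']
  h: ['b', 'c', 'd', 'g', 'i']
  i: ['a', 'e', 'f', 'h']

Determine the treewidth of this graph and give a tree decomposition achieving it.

Each bag holds 5 vertices, so the decomposition has width 4, which upper-bounds the treewidth. For the lower bound: the 5 vertex sets {a,i}, {c,e}, {b,h}, {f}, {d} are disjoint, each induces a connected subgraph, and every pair is joined by at least one edge of G. Contracting each set to a single vertex therefore yields K_{5} as a minor, and since treewidth is minor-monotone, tw(G) ≥ tw(K_{5}) = 4. Therefore the treewidth is 4.

Treewidth 4.
One such decomposition:
Bags: B1 = {a, e, f, h, i}  B2 = {a, c, e, f, h}  B3 = {a, b, e, f, h}  B4 = {a, d, e, f, h}  B5 = {a, e, f, g, h}
Tree: B1–B2, B2–B3, B3–B4, B4–B5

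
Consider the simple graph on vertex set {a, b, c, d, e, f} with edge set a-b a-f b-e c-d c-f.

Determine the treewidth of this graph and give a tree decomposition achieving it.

The largest bag has 2 vertices, giving width 1; this decomposition certifies tw(G) ≤ 1. Since G has at least one edge (e.g. b–a), it is not an edgeless graph, so tw(G) ≥ 1. Combining the bounds, tw(G) = 1.

Treewidth 1.
One such decomposition:
Bags: B1 = {a, b}  B2 = {b, e}  B3 = {a, f}  B4 = {c, f}  B5 = {c, d}
Tree: B1–B2, B1–B3, B3–B4, B4–B5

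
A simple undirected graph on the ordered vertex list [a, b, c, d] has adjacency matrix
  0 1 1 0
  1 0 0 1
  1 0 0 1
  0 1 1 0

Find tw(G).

2

A width-2 tree decomposition is:
Bags: B1 = {a, c, d}  B2 = {a, b, d}
Tree: B1–B2
The largest bag has 3 vertices, giving width 2; this decomposition certifies tw(G) ≤ 2. Since a–c–d–b–a is a cycle in G, G is not acyclic. Forests are exactly the graphs of treewidth ≤ 1, so tw(G) ≥ 2. Therefore the treewidth is 2.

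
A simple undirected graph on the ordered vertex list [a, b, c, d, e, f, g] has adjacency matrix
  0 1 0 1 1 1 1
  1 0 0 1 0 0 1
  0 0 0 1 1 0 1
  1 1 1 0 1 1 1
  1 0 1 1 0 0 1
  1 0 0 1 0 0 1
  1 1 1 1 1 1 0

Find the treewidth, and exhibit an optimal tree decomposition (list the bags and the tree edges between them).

Treewidth 3.
One optimal decomposition is:
Bags: B1 = {a, d, f, g}  B2 = {a, d, e, g}  B3 = {a, b, d, g}  B4 = {c, d, e, g}
Tree: B1–B2, B1–B3, B2–B4

Every bag has size at most 4, so the width is 4 − 1 = 3 and tw(G) ≤ 3. For the lower bound, the 4 vertices {c, d, e, g} are pairwise adjacent, and any tree decomposition puts a clique entirely inside one bag — forcing width ≥ 3. The upper and lower bounds meet at 3, so that is the treewidth.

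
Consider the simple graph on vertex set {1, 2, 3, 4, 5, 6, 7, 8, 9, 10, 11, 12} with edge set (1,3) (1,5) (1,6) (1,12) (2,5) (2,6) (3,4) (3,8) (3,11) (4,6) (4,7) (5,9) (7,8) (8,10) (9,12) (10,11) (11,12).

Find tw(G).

A width-3 tree decomposition is:
Bags: B1 = {7, 8, 10, 11}  B2 = {3, 7, 8, 11}  B3 = {3, 4, 7, 11}  B4 = {3, 4, 11, 12}  B5 = {1, 3, 4, 12}  B6 = {1, 4, 6, 12}  B7 = {1, 6, 9, 12}  B8 = {1, 5, 6, 9}  B9 = {2, 5, 6, 9}
Tree: B1–B2, B2–B3, B3–B4, B4–B5, B5–B6, B6–B7, B7–B8, B8–B9
The largest bag has 4 vertices, giving width 3; this decomposition certifies tw(G) ≤ 3. For the lower bound: the 4 vertex sets {7,8,10}, {11}, {3}, {1,4,6,12} are disjoint, each induces a connected subgraph, and every pair is joined by at least one edge of G. Contracting each set to a single vertex therefore yields K_{4} as a minor, and since treewidth is minor-monotone, tw(G) ≥ tw(K_{4}) = 3. Combining the bounds, tw(G) = 3.

3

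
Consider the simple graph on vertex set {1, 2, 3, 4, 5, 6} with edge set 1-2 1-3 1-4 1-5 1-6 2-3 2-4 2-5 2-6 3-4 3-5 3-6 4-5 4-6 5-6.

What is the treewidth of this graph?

5

A width-5 tree decomposition is:
Bags: B1 = {1, 2, 3, 4, 5, 6}
Tree: (single bag)
A single bag containing all 6 vertices is trivially a valid decomposition of width 5. On the other hand G contains the 6-clique {1, 2, 3, 4, 5, 6}. A clique must lie in a single bag of any decomposition, so no decomposition can have width below 5. Hence tw(G) = 5 exactly.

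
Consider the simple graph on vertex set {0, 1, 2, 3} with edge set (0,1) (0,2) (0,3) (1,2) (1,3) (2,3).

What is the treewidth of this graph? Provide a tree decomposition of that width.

With just one bag of size 4, the width is 4 − 1 = 3, so tw(G) ≤ 3. On the other hand G contains the 4-clique {0, 1, 2, 3}. A clique must lie in a single bag of any decomposition, so no decomposition can have width below 3. Therefore the treewidth is 3.

Treewidth 3.
One optimal decomposition is:
Bags: B1 = {0, 1, 2, 3}
Tree: (single bag)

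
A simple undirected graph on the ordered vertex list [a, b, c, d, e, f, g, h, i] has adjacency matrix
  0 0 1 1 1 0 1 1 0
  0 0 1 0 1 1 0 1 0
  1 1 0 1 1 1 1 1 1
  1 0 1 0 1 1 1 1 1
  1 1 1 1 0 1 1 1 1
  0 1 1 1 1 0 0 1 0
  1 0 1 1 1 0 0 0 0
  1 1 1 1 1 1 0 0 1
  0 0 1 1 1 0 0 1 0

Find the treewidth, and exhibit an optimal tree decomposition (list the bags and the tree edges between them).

Every bag has size at most 5, so the width is 5 − 1 = 4 and tw(G) ≤ 4. For the lower bound, the 5 vertices {a, c, d, e, g} are pairwise adjacent, and any tree decomposition puts a clique entirely inside one bag — forcing width ≥ 4. Therefore the treewidth is 4.

Treewidth 4.
Bags: B1 = {a, c, d, e, h}  B2 = {c, d, e, f, h}  B3 = {c, d, e, h, i}  B4 = {b, c, e, f, h}  B5 = {a, c, d, e, g}
Tree: B1–B2, B2–B3, B2–B4, B1–B5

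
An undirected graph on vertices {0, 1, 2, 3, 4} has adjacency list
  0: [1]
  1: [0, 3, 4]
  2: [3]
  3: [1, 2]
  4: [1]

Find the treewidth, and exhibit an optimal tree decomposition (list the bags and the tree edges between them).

Treewidth 1.
Bags: B1 = {0, 1}  B2 = {1, 4}  B3 = {1, 3}  B4 = {2, 3}
Tree: B1–B2, B1–B3, B3–B4

Every bag has size at most 2, so the width is 2 − 1 = 1 and tw(G) ≤ 1. Since G has at least one edge (e.g. 0–1), it is not an edgeless graph, so tw(G) ≥ 1. Hence tw(G) = 1 exactly.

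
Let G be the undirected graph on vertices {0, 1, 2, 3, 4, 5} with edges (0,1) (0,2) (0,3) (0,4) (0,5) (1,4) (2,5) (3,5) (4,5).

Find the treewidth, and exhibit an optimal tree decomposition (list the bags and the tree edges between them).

Treewidth 2.
One optimal decomposition is:
Bags: B1 = {0, 4, 5}  B2 = {0, 1, 4}  B3 = {0, 3, 5}  B4 = {0, 2, 5}
Tree: B1–B2, B1–B3, B1–B4

Every bag has size at most 3, so the width is 3 − 1 = 2 and tw(G) ≤ 2. Conversely, {0, 1, 4} is a clique of size 3, and the vertices of any clique must share a bag in every tree decomposition; so some bag has ≥ 3 vertices and tw(G) ≥ 2. The upper and lower bounds meet at 2, so that is the treewidth.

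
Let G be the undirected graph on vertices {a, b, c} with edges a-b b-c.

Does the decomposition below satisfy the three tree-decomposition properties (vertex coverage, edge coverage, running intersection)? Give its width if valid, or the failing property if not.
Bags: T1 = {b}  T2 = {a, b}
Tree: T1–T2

A tree decomposition must satisfy three properties: every vertex lies in some bag; for every edge, both endpoints lie together in some bag; and for every vertex, the bags containing it form a connected subtree. Here vertex c appears in no bag, so the decomposition is invalid.

No — vertex c appears in no bag.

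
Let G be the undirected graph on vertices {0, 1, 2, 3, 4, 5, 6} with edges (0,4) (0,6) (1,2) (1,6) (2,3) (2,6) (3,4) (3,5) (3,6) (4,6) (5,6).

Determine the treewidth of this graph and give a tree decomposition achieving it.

The largest bag has 3 vertices, giving width 2; this decomposition certifies tw(G) ≤ 2. For the lower bound, the 3 vertices {0, 4, 6} are pairwise adjacent, and any tree decomposition puts a clique entirely inside one bag — forcing width ≥ 2. Combining the bounds, tw(G) = 2.

Treewidth 2.
One such decomposition:
Bags: B1 = {2, 3, 6}  B2 = {1, 2, 6}  B3 = {3, 4, 6}  B4 = {3, 5, 6}  B5 = {0, 4, 6}
Tree: B1–B2, B1–B3, B3–B4, B3–B5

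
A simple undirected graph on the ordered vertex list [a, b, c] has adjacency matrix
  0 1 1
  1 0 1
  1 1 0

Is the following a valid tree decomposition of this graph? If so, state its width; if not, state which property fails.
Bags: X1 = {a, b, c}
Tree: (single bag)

Every vertex of G appears in some bag (union = {a, b, c}); every edge is covered by a bag; and for each vertex v the set of bags containing v is connected in the bag tree. The decomposition is therefore valid. The largest bag has 3 vertices, so the width is 2.

Yes; width 2.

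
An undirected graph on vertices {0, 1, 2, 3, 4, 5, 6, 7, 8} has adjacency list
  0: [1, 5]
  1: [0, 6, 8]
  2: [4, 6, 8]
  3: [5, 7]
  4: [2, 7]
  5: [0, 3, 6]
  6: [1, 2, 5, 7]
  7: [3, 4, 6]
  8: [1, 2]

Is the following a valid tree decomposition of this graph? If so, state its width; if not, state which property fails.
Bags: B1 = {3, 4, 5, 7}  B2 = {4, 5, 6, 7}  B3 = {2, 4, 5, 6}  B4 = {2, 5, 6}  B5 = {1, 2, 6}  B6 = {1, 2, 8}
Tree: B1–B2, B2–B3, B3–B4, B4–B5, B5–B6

A tree decomposition must satisfy three properties: every vertex lies in some bag; for every edge, both endpoints lie together in some bag; and for every vertex, the bags containing it form a connected subtree. Here vertex 0 appears in no bag, so the decomposition is invalid.

No — vertex 0 appears in no bag.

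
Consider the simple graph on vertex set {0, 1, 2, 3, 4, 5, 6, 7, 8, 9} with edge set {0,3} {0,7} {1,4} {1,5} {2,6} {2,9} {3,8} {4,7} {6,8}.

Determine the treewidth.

A width-1 tree decomposition is:
Bags: B1 = {2, 9}  B2 = {2, 6}  B3 = {6, 8}  B4 = {3, 8}  B5 = {0, 3}  B6 = {0, 7}  B7 = {4, 7}  B8 = {1, 4}  B9 = {1, 5}
Tree: B1–B2, B2–B3, B3–B4, B4–B5, B5–B6, B6–B7, B7–B8, B8–B9
The largest bag has 2 vertices, giving width 1; this decomposition certifies tw(G) ≤ 1. G has an edge, so its treewidth is at least 1. Combining the bounds, tw(G) = 1.

1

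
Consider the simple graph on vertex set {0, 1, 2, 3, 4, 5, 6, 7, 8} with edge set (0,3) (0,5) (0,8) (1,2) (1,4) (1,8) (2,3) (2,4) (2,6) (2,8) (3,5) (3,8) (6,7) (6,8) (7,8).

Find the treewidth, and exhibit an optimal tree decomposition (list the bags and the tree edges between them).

Treewidth 2.
One optimal decomposition is:
Bags: B1 = {2, 3, 8}  B2 = {2, 6, 8}  B3 = {0, 3, 8}  B4 = {6, 7, 8}  B5 = {1, 2, 8}  B6 = {0, 3, 5}  B7 = {1, 2, 4}
Tree: B1–B2, B1–B3, B2–B4, B2–B5, B3–B6, B5–B7

Each bag holds 3 vertices, so the decomposition has width 2, which upper-bounds the treewidth. On the other hand G contains the 3-clique {0, 3, 8}. A clique must lie in a single bag of any decomposition, so no decomposition can have width below 2. Combining the bounds, tw(G) = 2.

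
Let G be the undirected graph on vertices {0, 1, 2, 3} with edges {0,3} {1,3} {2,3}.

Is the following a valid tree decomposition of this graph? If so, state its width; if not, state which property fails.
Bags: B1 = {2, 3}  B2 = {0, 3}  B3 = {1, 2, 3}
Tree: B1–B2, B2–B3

No — bags containing vertex 2 are not connected in the tree.

A tree decomposition must satisfy three properties: every vertex lies in some bag; for every edge, both endpoints lie together in some bag; and for every vertex, the bags containing it form a connected subtree. Here bags containing vertex 2 are not connected in the tree, so the decomposition is invalid.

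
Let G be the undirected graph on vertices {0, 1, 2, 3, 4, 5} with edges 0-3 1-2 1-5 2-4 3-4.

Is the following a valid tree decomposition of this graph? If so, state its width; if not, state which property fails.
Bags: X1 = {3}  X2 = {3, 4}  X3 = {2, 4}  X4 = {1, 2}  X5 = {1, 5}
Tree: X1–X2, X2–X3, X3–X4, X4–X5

A tree decomposition must satisfy three properties: every vertex lies in some bag; for every edge, both endpoints lie together in some bag; and for every vertex, the bags containing it form a connected subtree. Here vertex 0 appears in no bag, so the decomposition is invalid.

No — vertex 0 appears in no bag.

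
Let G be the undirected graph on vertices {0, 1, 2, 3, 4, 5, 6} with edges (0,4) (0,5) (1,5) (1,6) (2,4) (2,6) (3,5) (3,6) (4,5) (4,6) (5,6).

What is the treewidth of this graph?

2

A width-2 tree decomposition is:
Bags: B1 = {2, 4, 6}  B2 = {4, 5, 6}  B3 = {1, 5, 6}  B4 = {0, 4, 5}  B5 = {3, 5, 6}
Tree: B1–B2, B2–B3, B2–B4, B3–B5
Each bag holds 3 vertices, so the decomposition has width 2, which upper-bounds the treewidth. On the other hand G contains the 3-clique {2, 4, 6}. A clique must lie in a single bag of any decomposition, so no decomposition can have width below 2. Therefore the treewidth is 2.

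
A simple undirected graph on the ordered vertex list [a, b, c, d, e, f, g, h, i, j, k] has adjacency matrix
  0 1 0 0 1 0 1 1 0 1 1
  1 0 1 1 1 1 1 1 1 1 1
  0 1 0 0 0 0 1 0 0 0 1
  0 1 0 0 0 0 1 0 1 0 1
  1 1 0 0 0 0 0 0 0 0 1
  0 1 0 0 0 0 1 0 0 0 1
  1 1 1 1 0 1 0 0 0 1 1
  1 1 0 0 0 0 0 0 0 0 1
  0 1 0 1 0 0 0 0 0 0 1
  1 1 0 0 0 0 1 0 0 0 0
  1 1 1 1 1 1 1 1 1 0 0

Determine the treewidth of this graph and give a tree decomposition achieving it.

Every bag has size at most 4, so the width is 4 − 1 = 3 and tw(G) ≤ 3. On the other hand G contains the 4-clique {a, b, g, j}. A clique must lie in a single bag of any decomposition, so no decomposition can have width below 3. The upper and lower bounds meet at 3, so that is the treewidth.

Treewidth 3.
One optimal decomposition is:
Bags: B1 = {a, b, g, k}  B2 = {b, d, g, k}  B3 = {a, b, g, j}  B4 = {a, b, h, k}  B5 = {a, b, e, k}  B6 = {b, d, i, k}  B7 = {b, f, g, k}  B8 = {b, c, g, k}
Tree: B1–B2, B1–B3, B1–B4, B1–B5, B2–B6, B2–B7, B7–B8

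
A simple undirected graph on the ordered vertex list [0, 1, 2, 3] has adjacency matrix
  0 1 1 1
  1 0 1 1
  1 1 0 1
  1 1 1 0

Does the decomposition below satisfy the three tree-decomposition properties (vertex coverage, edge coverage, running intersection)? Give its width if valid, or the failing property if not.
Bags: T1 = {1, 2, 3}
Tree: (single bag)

No — vertex 0 appears in no bag.

A tree decomposition must satisfy three properties: every vertex lies in some bag; for every edge, both endpoints lie together in some bag; and for every vertex, the bags containing it form a connected subtree. Here vertex 0 appears in no bag, so the decomposition is invalid.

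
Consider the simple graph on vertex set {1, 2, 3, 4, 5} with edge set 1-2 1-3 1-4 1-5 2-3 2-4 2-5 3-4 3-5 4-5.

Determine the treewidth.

4

A width-4 tree decomposition is:
Bags: B1 = {1, 2, 3, 4, 5}
Tree: (single bag)
A single bag containing all 5 vertices is trivially a valid decomposition of width 4. For the lower bound, the 5 vertices {1, 2, 3, 4, 5} are pairwise adjacent, and any tree decomposition puts a clique entirely inside one bag — forcing width ≥ 4. Combining the bounds, tw(G) = 4.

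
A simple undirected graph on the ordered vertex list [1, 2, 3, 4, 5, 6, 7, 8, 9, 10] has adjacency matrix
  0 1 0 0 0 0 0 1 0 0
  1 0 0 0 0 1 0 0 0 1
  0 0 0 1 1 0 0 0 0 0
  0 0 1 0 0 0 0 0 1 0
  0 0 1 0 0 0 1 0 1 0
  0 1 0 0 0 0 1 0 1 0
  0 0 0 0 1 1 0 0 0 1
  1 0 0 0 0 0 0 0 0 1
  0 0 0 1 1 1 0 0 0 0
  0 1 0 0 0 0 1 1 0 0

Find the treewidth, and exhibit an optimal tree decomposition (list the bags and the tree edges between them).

Treewidth 2.
One optimal decomposition is:
Bags: B1 = {3, 4, 9}  B2 = {3, 5, 9}  B3 = {5, 6, 9}  B4 = {5, 6, 7}  B5 = {2, 6, 7}  B6 = {2, 7, 10}  B7 = {1, 2, 10}  B8 = {1, 8, 10}
Tree: B1–B2, B2–B3, B3–B4, B4–B5, B5–B6, B6–B7, B7–B8

The largest bag has 3 vertices, giving width 2; this decomposition certifies tw(G) ≤ 2. For the lower bound, G contains the cycle 4–3–5–9–4, so G is not a forest; only forests have treewidth ≤ 1, hence tw(G) ≥ 2. Therefore the treewidth is 2.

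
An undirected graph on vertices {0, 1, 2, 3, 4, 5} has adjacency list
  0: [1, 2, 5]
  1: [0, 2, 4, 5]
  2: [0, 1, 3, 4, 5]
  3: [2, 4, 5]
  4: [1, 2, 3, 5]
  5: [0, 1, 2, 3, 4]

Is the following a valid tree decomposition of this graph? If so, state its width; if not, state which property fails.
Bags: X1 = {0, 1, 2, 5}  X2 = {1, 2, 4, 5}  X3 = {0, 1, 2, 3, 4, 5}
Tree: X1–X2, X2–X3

A tree decomposition must satisfy three properties: every vertex lies in some bag; for every edge, both endpoints lie together in some bag; and for every vertex, the bags containing it form a connected subtree. Here bags containing vertex 0 are not connected in the tree, so the decomposition is invalid.

No — bags containing vertex 0 are not connected in the tree.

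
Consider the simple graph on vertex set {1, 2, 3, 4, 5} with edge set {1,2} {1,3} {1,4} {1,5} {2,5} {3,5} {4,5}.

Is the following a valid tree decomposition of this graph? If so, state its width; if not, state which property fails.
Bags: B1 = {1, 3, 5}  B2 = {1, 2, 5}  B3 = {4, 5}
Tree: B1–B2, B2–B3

No — edge (1,4) lies in no bag.

A tree decomposition must satisfy three properties: every vertex lies in some bag; for every edge, both endpoints lie together in some bag; and for every vertex, the bags containing it form a connected subtree. Here edge (1,4) lies in no bag, so the decomposition is invalid.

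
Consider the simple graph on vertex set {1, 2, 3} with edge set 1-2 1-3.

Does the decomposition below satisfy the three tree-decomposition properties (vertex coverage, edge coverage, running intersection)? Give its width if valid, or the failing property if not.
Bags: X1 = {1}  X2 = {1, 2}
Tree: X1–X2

A tree decomposition must satisfy three properties: every vertex lies in some bag; for every edge, both endpoints lie together in some bag; and for every vertex, the bags containing it form a connected subtree. Here vertex 3 appears in no bag, so the decomposition is invalid.

No — vertex 3 appears in no bag.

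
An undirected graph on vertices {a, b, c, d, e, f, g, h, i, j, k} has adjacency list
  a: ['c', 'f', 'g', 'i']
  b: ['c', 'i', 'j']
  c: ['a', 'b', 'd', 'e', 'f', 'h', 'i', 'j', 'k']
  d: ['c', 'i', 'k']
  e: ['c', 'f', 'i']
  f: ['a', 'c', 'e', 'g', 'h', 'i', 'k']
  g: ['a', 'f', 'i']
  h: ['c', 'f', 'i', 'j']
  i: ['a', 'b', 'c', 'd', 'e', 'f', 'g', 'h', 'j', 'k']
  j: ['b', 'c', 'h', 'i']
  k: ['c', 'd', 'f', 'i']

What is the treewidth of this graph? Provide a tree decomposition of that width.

Treewidth 3.
One optimal decomposition is:
Bags: B1 = {c, f, h, i}  B2 = {c, e, f, i}  B3 = {a, c, f, i}  B4 = {c, f, i, k}  B5 = {c, h, i, j}  B6 = {c, d, i, k}  B7 = {b, c, i, j}  B8 = {a, f, g, i}
Tree: B1–B2, B2–B3, B2–B4, B1–B5, B4–B6, B5–B7, B3–B8

Each bag holds 4 vertices, so the decomposition has width 3, which upper-bounds the treewidth. Conversely, {a, f, g, i} is a clique of size 4, and the vertices of any clique must share a bag in every tree decomposition; so some bag has ≥ 4 vertices and tw(G) ≥ 3. Therefore the treewidth is 3.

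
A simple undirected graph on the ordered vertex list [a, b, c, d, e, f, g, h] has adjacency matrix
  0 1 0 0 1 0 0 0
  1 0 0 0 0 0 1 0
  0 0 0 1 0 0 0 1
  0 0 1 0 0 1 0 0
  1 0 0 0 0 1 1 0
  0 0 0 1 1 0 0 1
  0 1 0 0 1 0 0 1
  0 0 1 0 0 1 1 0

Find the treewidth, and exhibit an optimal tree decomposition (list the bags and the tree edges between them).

Each bag holds 3 vertices, so the decomposition has width 2, which upper-bounds the treewidth. For the lower bound, G contains the cycle a–b–g–e–a, so G is not a forest; only forests have treewidth ≤ 1, hence tw(G) ≥ 2. The upper and lower bounds meet at 2, so that is the treewidth.

Treewidth 2.
One optimal decomposition is:
Bags: B1 = {a, b, e}  B2 = {b, e, g}  B3 = {e, f, g}  B4 = {f, g, h}  B5 = {d, f, h}  B6 = {c, d, h}
Tree: B1–B2, B2–B3, B3–B4, B4–B5, B5–B6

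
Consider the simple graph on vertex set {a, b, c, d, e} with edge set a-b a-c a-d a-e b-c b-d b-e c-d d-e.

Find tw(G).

A width-3 tree decomposition is:
Bags: B1 = {a, b, c, d}  B2 = {a, b, d, e}
Tree: B1–B2
The largest bag has 4 vertices, giving width 3; this decomposition certifies tw(G) ≤ 3. Conversely, {a, b, d, e} is a clique of size 4, and the vertices of any clique must share a bag in every tree decomposition; so some bag has ≥ 4 vertices and tw(G) ≥ 3. Hence tw(G) = 3 exactly.

3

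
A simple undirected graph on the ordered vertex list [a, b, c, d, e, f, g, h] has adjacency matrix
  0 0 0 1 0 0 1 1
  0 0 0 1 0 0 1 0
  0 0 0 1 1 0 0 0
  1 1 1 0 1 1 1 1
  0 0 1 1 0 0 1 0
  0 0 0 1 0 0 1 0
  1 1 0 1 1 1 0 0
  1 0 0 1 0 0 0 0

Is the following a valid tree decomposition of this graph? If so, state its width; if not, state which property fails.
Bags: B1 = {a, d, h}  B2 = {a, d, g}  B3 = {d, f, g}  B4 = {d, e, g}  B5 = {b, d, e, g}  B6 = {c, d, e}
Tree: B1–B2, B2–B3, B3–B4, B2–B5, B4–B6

A tree decomposition must satisfy three properties: every vertex lies in some bag; for every edge, both endpoints lie together in some bag; and for every vertex, the bags containing it form a connected subtree. Here bags containing vertex e are not connected in the tree, so the decomposition is invalid.

No — bags containing vertex e are not connected in the tree.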